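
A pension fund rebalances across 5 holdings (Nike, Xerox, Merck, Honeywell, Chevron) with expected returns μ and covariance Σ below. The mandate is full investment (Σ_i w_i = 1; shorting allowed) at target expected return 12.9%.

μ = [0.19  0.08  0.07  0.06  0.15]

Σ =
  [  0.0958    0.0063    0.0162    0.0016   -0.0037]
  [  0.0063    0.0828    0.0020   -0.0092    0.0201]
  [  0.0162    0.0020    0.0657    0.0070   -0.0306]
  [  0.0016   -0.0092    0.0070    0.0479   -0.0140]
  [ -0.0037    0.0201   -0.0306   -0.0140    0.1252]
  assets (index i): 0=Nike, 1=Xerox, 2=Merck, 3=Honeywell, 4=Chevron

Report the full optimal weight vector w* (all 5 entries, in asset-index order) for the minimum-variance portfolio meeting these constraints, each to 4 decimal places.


0.3284  0.0612  0.1526  0.1961  0.2618

u=Σ⁻¹μ = [1.7786  0.5851  1.1965  1.6068  1.6288]
v=Σ⁻¹𝟙 = [7.0132  10.5895  16.7924  24.1081  13.2944]
a=μᵀu=0.809221  b=𝟙ᵀu=6.795783  c=𝟙ᵀv=71.797568  D=ac−b²=11.917449
λ₁=(c·0.129−b)/D = (71.797568·0.129−6.795783)/11.917449 = 0.206932
λ₂=(a−b·0.129)/D = (0.809221−6.795783·0.129)/11.917449 = -0.005658
w* = 0.206932·u + -0.005658·v:
  w_0 = 0.206932·1.7786 + -0.005658·7.0132 = 0.3284  (Nike)
  w_1 = 0.206932·0.5851 + -0.005658·10.5895 = 0.0612  (Xerox)
  w_2 = 0.206932·1.1965 + -0.005658·16.7924 = 0.1526  (Merck)
  w_3 = 0.206932·1.6068 + -0.005658·24.1081 = 0.1961  (Honeywell)
  w_4 = 0.206932·1.6288 + -0.005658·13.2944 = 0.2618  (Chevron)
Σw_i=1.0000  μᵀw=0.1290
σ²=wᵀΣw=λ₁·μ_p+λ₂ = 0.206932·0.129 + -0.005658 = 0.021036 ≈ 0.0210


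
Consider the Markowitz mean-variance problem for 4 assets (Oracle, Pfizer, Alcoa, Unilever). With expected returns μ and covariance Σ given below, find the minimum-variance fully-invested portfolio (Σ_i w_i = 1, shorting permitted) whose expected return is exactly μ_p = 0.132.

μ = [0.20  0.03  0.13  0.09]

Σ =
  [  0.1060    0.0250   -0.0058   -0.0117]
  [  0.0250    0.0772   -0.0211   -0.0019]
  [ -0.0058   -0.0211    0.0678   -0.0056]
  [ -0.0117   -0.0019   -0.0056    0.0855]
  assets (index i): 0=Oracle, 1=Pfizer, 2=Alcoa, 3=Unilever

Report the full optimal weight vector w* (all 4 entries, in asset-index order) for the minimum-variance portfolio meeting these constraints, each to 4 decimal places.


0.2996  0.0947  0.3681  0.2376

x=Σ⁻¹μ = [2.0888  0.3890  2.3411  1.5004]
y=Σ⁻¹𝟙 = [8.3330  16.5819  21.8313  14.6346]
a=μᵀx=0.868801  b=𝟙ᵀx=6.319242  c=𝟙ᵀy=61.380787  D=ac−b²=13.394857
λ₁=(c·0.132−b)/D = (61.380787·0.132−6.319242)/13.394857 = 0.133112
λ₂=(a−b·0.132)/D = (0.868801−6.319242·0.132)/13.394857 = 0.002588
w* = 0.133112·x + 0.002588·y:
  w_0 = 0.133112·2.0888 + 0.002588·8.3330 = 0.2996  (Oracle)
  w_1 = 0.133112·0.3890 + 0.002588·16.5819 = 0.0947  (Pfizer)
  w_2 = 0.133112·2.3411 + 0.002588·21.8313 = 0.3681  (Alcoa)
  w_3 = 0.133112·1.5004 + 0.002588·14.6346 = 0.2376  (Unilever)
Σw_i=1.0000  μᵀw=0.1320
σ²=wᵀΣw=λ₁·μ_p+λ₂ = 0.133112·0.132 + 0.002588 = 0.020158 ≈ 0.0202


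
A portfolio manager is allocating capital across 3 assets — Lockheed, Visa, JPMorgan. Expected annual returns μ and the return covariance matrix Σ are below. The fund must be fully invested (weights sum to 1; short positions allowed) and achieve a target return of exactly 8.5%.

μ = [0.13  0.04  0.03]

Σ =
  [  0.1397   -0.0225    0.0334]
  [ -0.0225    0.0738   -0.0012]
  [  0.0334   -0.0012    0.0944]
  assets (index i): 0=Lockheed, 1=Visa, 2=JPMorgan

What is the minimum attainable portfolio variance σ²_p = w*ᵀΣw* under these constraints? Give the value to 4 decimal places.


x=Σ⁻¹μ = [1.0840  0.8716  -0.0547]
y=Σ⁻¹𝟙 = [7.8265  16.0668  8.0284]
a=μᵀx=0.174146  b=𝟙ᵀx=1.900962  c=𝟙ᵀy=31.921601  D=ac−b²=1.945380
λ₁=(c·0.085−b)/D = (31.921601·0.085−1.900962)/1.945380 = 0.417592
λ₂=(a−b·0.085)/D = (0.174146−1.900962·0.085)/1.945380 = 0.006459
w* = 0.417592·x + 0.006459·y:
  w_0 = 0.417592·1.0840 + 0.006459·7.8265 = 0.5032  (Lockheed)
  w_1 = 0.417592·0.8716 + 0.006459·16.0668 = 0.4677  (Visa)
  w_2 = 0.417592·-0.0547 + 0.006459·8.0284 = 0.0290  (JPMorgan)
Σw_i=1.0000  μᵀw=0.0850
σ²=wᵀΣw=λ₁·μ_p+λ₂ = 0.417592·0.085 + 0.006459 = 0.041954 ≈ 0.0420

0.0420


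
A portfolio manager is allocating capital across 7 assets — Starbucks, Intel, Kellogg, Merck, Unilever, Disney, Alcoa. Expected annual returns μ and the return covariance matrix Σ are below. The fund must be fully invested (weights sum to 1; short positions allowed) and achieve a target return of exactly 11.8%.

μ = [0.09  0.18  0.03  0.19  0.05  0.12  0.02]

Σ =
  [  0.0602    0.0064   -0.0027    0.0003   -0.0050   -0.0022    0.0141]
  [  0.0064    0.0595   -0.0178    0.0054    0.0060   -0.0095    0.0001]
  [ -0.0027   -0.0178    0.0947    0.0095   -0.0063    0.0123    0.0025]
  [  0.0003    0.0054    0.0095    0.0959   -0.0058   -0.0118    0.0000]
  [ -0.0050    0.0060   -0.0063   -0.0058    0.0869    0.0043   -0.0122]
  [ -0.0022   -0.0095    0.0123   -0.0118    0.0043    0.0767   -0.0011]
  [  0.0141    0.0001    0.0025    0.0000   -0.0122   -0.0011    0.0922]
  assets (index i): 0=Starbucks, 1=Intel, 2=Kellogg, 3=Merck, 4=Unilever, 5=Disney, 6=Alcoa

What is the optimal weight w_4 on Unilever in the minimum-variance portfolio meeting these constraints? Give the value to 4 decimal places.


0.1061

u=Σ⁻¹μ = [1.2713  3.1469  0.4837  2.0538  0.5084  2.2021  0.0995]
v=Σ⁻¹𝟙 = [14.3404  18.9356  12.1289  10.7545  13.3230  14.9040  10.2442]
a=μᵀu=1.377270  b=𝟙ᵀu=9.765787  c=𝟙ᵀv=94.630717  D=ac−b²=34.961420
λ₁=(c·0.118−b)/D = (94.630717·0.118−9.765787)/34.961420 = 0.040062
λ₂=(a−b·0.118)/D = (1.377270−9.765787·0.118)/34.961420 = 0.006433
w* = 0.040062·u + 0.006433·v:
  w_0 = 0.040062·1.2713 + 0.006433·14.3404 = 0.1432  (Starbucks)
  w_1 = 0.040062·3.1469 + 0.006433·18.9356 = 0.2479  (Intel)
  w_2 = 0.040062·0.4837 + 0.006433·12.1289 = 0.0974  (Kellogg)
  w_3 = 0.040062·2.0538 + 0.006433·10.7545 = 0.1515  (Merck)
  w_4 = 0.040062·0.5084 + 0.006433·13.3230 = 0.1061  (Unilever)
  w_5 = 0.040062·2.2021 + 0.006433·14.9040 = 0.1841  (Disney)
  w_6 = 0.040062·0.0995 + 0.006433·10.2442 = 0.0699  (Alcoa)
Σw_i=1.0000  μᵀw=0.1180
σ²=wᵀΣw=λ₁·μ_p+λ₂ = 0.040062·0.118 + 0.006433 = 0.011160 ≈ 0.0112


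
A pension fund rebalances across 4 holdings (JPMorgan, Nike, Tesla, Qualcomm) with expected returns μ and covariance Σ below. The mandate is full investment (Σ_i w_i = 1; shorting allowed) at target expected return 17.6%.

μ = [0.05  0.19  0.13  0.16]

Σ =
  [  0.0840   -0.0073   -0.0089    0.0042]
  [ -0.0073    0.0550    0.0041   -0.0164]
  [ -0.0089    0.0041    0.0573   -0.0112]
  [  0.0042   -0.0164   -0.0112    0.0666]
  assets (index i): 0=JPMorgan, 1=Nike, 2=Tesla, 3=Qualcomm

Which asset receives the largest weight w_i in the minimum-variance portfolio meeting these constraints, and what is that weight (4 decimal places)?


Nike (0.4917)

u=Σ⁻¹μ = [1.1001  4.5607  2.8836  3.9410]
v=Σ⁻¹𝟙 = [15.3392  25.7422  22.7244  24.2081]
a=μᵀu=1.926977  b=𝟙ᵀu=12.485435  c=𝟙ᵀv=88.013818  D=ac−b²=13.714463
λ₁=(c·0.176−b)/D = (88.013818·0.176−12.485435)/13.714463 = 0.219112
λ₂=(a−b·0.176)/D = (1.926977−12.485435·0.176)/13.714463 = -0.019721
w* = 0.219112·u + -0.019721·v:
  w_0 = 0.219112·1.1001 + -0.019721·15.3392 = -0.0615  (JPMorgan)
  w_1 = 0.219112·4.5607 + -0.019721·25.7422 = 0.4917  (Nike)
  w_2 = 0.219112·2.8836 + -0.019721·22.7244 = 0.1837  (Tesla)
  w_3 = 0.219112·3.9410 + -0.019721·24.2081 = 0.3861  (Qualcomm)
Σw_i=1.0000  μᵀw=0.1760
σ²=wᵀΣw=λ₁·μ_p+λ₂ = 0.219112·0.176 + -0.019721 = 0.018843 ≈ 0.0188


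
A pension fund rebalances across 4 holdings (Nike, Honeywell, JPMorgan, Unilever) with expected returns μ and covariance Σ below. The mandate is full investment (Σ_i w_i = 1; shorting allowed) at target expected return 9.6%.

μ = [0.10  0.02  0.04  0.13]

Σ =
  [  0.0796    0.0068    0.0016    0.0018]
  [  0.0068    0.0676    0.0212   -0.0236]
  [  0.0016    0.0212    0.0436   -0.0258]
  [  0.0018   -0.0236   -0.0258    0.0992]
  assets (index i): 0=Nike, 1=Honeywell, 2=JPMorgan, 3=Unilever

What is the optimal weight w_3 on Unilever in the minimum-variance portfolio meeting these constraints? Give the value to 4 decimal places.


0.4194

x=Σ⁻¹μ = [1.1576  0.2400  1.8379  1.8246]
y=Σ⁻¹𝟙 = [10.5245  11.7529  28.7692  20.1680]
a=μᵀx=0.431272  b=𝟙ᵀx=5.060113  c=𝟙ᵀy=71.214496  D=ac−b²=5.108079
λ₁=(c·0.096−b)/D = (71.214496·0.096−5.060113)/5.108079 = 0.347778
λ₂=(a−b·0.096)/D = (0.431272−5.060113·0.096)/5.108079 = -0.010669
w* = 0.347778·x + -0.010669·y:
  w_0 = 0.347778·1.1576 + -0.010669·10.5245 = 0.2903  (Nike)
  w_1 = 0.347778·0.2400 + -0.010669·11.7529 = -0.0419  (Honeywell)
  w_2 = 0.347778·1.8379 + -0.010669·28.7692 = 0.3323  (JPMorgan)
  w_3 = 0.347778·1.8246 + -0.010669·20.1680 = 0.4194  (Unilever)
Σw_i=1.0000  μᵀw=0.0960
σ²=wᵀΣw=λ₁·μ_p+λ₂ = 0.347778·0.096 + -0.010669 = 0.022718 ≈ 0.0227


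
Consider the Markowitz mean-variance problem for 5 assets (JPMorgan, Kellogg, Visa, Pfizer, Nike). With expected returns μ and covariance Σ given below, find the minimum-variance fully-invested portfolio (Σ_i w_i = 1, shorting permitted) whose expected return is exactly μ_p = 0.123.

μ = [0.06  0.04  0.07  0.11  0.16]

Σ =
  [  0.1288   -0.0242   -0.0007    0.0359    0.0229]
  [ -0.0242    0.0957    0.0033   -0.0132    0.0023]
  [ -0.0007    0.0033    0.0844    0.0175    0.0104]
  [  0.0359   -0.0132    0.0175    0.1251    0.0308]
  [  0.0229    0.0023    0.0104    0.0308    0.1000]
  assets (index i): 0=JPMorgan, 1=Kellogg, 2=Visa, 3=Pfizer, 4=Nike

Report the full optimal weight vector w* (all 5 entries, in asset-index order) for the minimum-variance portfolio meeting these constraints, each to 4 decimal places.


0.0154  0.1047  0.1595  0.1709  0.5495

x=Σ⁻¹μ = [0.1895  0.4791  0.5496  0.4676  1.3444]
y=Σ⁻¹𝟙 = [8.0055  12.5920  9.8522  4.2845  5.5329]
a=μᵀx=0.335547  b=𝟙ᵀx=3.030218  c=𝟙ᵀy=40.267048  D=ac−b²=4.329280
λ₁=(c·0.123−b)/D = (40.267048·0.123−3.030218)/4.329280 = 0.444099
λ₂=(a−b·0.123)/D = (0.335547−3.030218·0.123)/4.329280 = -0.008586
w* = 0.444099·x + -0.008586·y:
  w_0 = 0.444099·0.1895 + -0.008586·8.0055 = 0.0154  (JPMorgan)
  w_1 = 0.444099·0.4791 + -0.008586·12.5920 = 0.1047  (Kellogg)
  w_2 = 0.444099·0.5496 + -0.008586·9.8522 = 0.1595  (Visa)
  w_3 = 0.444099·0.4676 + -0.008586·4.2845 = 0.1709  (Pfizer)
  w_4 = 0.444099·1.3444 + -0.008586·5.5329 = 0.5495  (Nike)
Σw_i=1.0000  μᵀw=0.1230
σ²=wᵀΣw=λ₁·μ_p+λ₂ = 0.444099·0.123 + -0.008586 = 0.046039 ≈ 0.0460


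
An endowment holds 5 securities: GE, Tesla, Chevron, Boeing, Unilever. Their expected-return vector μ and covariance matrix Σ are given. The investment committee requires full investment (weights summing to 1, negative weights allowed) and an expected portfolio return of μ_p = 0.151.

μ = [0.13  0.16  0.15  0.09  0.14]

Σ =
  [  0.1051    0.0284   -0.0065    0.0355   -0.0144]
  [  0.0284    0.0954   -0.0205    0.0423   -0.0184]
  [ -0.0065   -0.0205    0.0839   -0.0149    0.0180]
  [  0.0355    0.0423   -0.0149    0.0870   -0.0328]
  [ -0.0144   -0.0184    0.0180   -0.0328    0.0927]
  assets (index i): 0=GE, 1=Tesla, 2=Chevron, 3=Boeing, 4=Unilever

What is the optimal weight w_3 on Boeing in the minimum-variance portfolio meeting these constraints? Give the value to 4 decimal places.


u=Σ⁻¹μ = [0.8323  1.8551  2.0483  0.8663  1.9165]
v=Σ⁻¹𝟙 = [5.6710  8.9243  13.5377  12.9651  15.3986]
a=μᵀu=1.058528  b=𝟙ᵀu=7.518434  c=𝟙ᵀv=56.496709  D=ac−b²=3.276489
λ₁=(c·0.151−b)/D = (56.496709·0.151−7.518434)/3.276489 = 0.309041
λ₂=(a−b·0.151)/D = (1.058528−7.518434·0.151)/3.276489 = -0.023426
w* = 0.309041·u + -0.023426·v:
  w_0 = 0.309041·0.8323 + -0.023426·5.6710 = 0.1244  (GE)
  w_1 = 0.309041·1.8551 + -0.023426·8.9243 = 0.3642  (Tesla)
  w_2 = 0.309041·2.0483 + -0.023426·13.5377 = 0.3159  (Chevron)
  w_3 = 0.309041·0.8663 + -0.023426·12.9651 = -0.0360  (Boeing)
  w_4 = 0.309041·1.9165 + -0.023426·15.3986 = 0.2316  (Unilever)
Σw_i=1.0000  μᵀw=0.1510
σ²=wᵀΣw=λ₁·μ_p+λ₂ = 0.309041·0.151 + -0.023426 = 0.023239 ≈ 0.0232

-0.0360


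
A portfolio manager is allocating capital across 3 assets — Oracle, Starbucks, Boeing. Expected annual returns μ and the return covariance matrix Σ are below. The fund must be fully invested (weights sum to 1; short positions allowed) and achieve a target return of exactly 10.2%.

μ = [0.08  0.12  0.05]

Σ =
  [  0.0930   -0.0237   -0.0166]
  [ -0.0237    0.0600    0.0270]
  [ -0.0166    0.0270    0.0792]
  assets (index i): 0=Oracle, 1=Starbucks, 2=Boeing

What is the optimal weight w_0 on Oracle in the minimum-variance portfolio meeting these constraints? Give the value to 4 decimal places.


p=Σ⁻¹μ = [1.5286  2.5698  0.0756]
q=Σ⁻¹𝟙 = [17.3701  19.1447  9.7404]
a=μᵀp=0.434440  b=𝟙ᵀp=4.173989  c=𝟙ᵀq=46.255157  D=ac−b²=2.672894
λ₁=(c·0.102−b)/D = (46.255157·0.102−4.173989)/2.672894 = 0.203539
λ₂=(a−b·0.102)/D = (0.434440−4.173989·0.102)/2.672894 = 0.003252
w* = 0.203539·p + 0.003252·q:
  w_0 = 0.203539·1.5286 + 0.003252·17.3701 = 0.3676  (Oracle)
  w_1 = 0.203539·2.5698 + 0.003252·19.1447 = 0.5853  (Starbucks)
  w_2 = 0.203539·0.0756 + 0.003252·9.7404 = 0.0471  (Boeing)
Σw_i=1.0000  μᵀw=0.1020
σ²=wᵀΣw=λ₁·μ_p+λ₂ = 0.203539·0.102 + 0.003252 = 0.024013 ≈ 0.0240

0.3676


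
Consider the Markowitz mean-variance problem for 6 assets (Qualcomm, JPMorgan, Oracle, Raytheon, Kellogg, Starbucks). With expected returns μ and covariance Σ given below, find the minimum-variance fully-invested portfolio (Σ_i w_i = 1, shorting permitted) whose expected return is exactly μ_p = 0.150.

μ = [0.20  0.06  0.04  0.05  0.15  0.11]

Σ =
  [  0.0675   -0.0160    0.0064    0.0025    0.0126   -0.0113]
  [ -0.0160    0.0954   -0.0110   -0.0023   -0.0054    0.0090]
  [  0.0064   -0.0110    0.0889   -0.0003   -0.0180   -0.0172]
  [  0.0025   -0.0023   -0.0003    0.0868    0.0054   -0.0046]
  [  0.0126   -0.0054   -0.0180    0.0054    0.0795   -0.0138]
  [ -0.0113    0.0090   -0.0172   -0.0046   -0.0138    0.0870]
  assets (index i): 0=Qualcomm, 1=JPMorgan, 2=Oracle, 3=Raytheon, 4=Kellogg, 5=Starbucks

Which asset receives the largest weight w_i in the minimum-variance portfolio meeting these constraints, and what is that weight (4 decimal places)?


Qualcomm (0.4265)

x=Σ⁻¹μ = [3.0842  1.2155  1.2176  0.5068  2.0931  2.1387]
y=Σ⁻¹𝟙 = [15.9487  14.8629  19.3650  11.4248  18.0225  19.3195]
a=μᵀx=1.313033  b=𝟙ᵀx=10.255868  c=𝟙ᵀy=98.943336  D=ac−b²=24.733029
λ₁=(c·0.150−b)/D = (98.943336·0.150−10.255868)/24.733029 = 0.185405
λ₂=(a−b·0.150)/D = (1.313033−10.255868·0.150)/24.733029 = -0.009111
w* = 0.185405·x + -0.009111·y:
  w_0 = 0.185405·3.0842 + -0.009111·15.9487 = 0.4265  (Qualcomm)
  w_1 = 0.185405·1.2155 + -0.009111·14.8629 = 0.0899  (JPMorgan)
  w_2 = 0.185405·1.2176 + -0.009111·19.3650 = 0.0493  (Oracle)
  w_3 = 0.185405·0.5068 + -0.009111·11.4248 = -0.0101  (Raytheon)
  w_4 = 0.185405·2.0931 + -0.009111·18.0225 = 0.2239  (Kellogg)
  w_5 = 0.185405·2.1387 + -0.009111·19.3195 = 0.2205  (Starbucks)
Σw_i=1.0000  μᵀw=0.1500
σ²=wᵀΣw=λ₁·μ_p+λ₂ = 0.185405·0.150 + -0.009111 = 0.018700 ≈ 0.0187


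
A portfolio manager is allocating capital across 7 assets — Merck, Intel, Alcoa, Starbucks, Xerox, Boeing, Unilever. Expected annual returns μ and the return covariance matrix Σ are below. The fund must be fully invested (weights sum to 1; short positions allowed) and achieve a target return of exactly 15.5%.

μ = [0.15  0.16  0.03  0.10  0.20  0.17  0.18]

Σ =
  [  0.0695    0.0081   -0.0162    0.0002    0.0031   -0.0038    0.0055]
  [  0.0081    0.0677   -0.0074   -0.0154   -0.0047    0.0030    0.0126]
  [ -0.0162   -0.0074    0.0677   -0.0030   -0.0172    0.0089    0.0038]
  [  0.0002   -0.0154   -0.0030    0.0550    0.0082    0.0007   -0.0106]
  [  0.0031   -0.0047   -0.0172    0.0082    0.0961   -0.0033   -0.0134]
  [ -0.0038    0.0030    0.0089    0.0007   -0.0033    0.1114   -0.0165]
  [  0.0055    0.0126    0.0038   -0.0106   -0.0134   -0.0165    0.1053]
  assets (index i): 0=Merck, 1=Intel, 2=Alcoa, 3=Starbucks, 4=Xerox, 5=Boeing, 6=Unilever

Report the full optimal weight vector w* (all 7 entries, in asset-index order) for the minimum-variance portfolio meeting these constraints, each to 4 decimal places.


0.1305  0.1735  0.0531  0.1513  0.1919  0.1379  0.1617

p=Σ⁻¹μ = [2.0443  2.6046  1.6351  2.6291  2.5643  1.7654  2.0996]
q=Σ⁻¹𝟙 = [16.5562  19.5752  23.9284  24.7385  14.8773  9.0508  11.2278]
a=μᵀp=2.226235  b=𝟙ᵀp=15.342270  c=𝟙ᵀq=119.954229  D=ac−b²=31.661098
λ₁=(c·0.155−b)/D = (119.954229·0.155−15.342270)/31.661098 = 0.102670
λ₂=(a−b·0.155)/D = (2.226235−15.342270·0.155)/31.661098 = -0.004795
w* = 0.102670·p + -0.004795·q:
  w_0 = 0.102670·2.0443 + -0.004795·16.5562 = 0.1305  (Merck)
  w_1 = 0.102670·2.6046 + -0.004795·19.5752 = 0.1735  (Intel)
  w_2 = 0.102670·1.6351 + -0.004795·23.9284 = 0.0531  (Alcoa)
  w_3 = 0.102670·2.6291 + -0.004795·24.7385 = 0.1513  (Starbucks)
  w_4 = 0.102670·2.5643 + -0.004795·14.8773 = 0.1919  (Xerox)
  w_5 = 0.102670·1.7654 + -0.004795·9.0508 = 0.1379  (Boeing)
  w_6 = 0.102670·2.0996 + -0.004795·11.2278 = 0.1617  (Unilever)
Σw_i=1.0000  μᵀw=0.1550
σ²=wᵀΣw=λ₁·μ_p+λ₂ = 0.102670·0.155 + -0.004795 = 0.011119 ≈ 0.0111


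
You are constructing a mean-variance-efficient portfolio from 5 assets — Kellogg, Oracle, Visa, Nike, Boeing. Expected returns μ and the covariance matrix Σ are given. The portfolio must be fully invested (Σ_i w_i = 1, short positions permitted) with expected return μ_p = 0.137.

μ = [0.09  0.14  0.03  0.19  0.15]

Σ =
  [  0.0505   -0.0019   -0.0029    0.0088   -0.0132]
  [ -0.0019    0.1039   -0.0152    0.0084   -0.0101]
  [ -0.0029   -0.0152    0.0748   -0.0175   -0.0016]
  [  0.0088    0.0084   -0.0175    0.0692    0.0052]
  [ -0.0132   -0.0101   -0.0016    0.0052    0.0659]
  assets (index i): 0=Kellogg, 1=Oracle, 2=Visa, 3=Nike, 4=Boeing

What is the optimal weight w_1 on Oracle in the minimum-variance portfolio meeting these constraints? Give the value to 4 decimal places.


p=Σ⁻¹μ = [2.2484  1.6815  1.4545  2.4108  2.8293]
q=Σ⁻¹𝟙 = [24.9318  14.1729  20.7638  13.1724  21.8054]
a=μᵀp=1.363858  b=𝟙ᵀp=10.624540  c=𝟙ᵀq=94.846311  D=ac−b²=16.476005
λ₁=(c·0.137−b)/D = (94.846311·0.137−10.624540)/16.476005 = 0.143809
λ₂=(a−b·0.137)/D = (1.363858−10.624540·0.137)/16.476005 = -0.005566
w* = 0.143809·p + -0.005566·q:
  w_0 = 0.143809·2.2484 + -0.005566·24.9318 = 0.1846  (Kellogg)
  w_1 = 0.143809·1.6815 + -0.005566·14.1729 = 0.1629  (Oracle)
  w_2 = 0.143809·1.4545 + -0.005566·20.7638 = 0.0936  (Visa)
  w_3 = 0.143809·2.4108 + -0.005566·13.1724 = 0.2734  (Nike)
  w_4 = 0.143809·2.8293 + -0.005566·21.8054 = 0.2855  (Boeing)
Σw_i=1.0000  μᵀw=0.1370
σ²=wᵀΣw=λ₁·μ_p+λ₂ = 0.143809·0.137 + -0.005566 = 0.014136 ≈ 0.0141

0.1629


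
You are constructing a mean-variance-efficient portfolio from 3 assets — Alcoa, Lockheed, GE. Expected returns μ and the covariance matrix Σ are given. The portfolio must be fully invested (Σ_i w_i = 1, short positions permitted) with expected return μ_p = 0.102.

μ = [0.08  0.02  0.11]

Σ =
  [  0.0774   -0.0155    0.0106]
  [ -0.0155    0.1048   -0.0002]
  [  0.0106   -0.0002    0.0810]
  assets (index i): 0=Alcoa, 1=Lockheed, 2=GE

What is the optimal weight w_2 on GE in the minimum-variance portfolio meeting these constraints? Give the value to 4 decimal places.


x=Σ⁻¹μ = [0.9304  0.3308  1.2371]
y=Σ⁻¹𝟙 = [13.7960  11.6026  10.5689]
a=μᵀx=0.217129  b=𝟙ᵀx=2.498313  c=𝟙ᵀy=35.967507  D=ac−b²=1.568018
λ₁=(c·0.102−b)/D = (35.967507·0.102−2.498313)/1.568018 = 0.746403
λ₂=(a−b·0.102)/D = (0.217129−2.498313·0.102)/1.568018 = -0.024042
w* = 0.746403·x + -0.024042·y:
  w_0 = 0.746403·0.9304 + -0.024042·13.7960 = 0.3628  (Alcoa)
  w_1 = 0.746403·0.3308 + -0.024042·11.6026 = -0.0320  (Lockheed)
  w_2 = 0.746403·1.2371 + -0.024042·10.5689 = 0.6693  (GE)
Σw_i=1.0000  μᵀw=0.1020
σ²=wᵀΣw=λ₁·μ_p+λ₂ = 0.746403·0.102 + -0.024042 = 0.052091 ≈ 0.0521

0.6693


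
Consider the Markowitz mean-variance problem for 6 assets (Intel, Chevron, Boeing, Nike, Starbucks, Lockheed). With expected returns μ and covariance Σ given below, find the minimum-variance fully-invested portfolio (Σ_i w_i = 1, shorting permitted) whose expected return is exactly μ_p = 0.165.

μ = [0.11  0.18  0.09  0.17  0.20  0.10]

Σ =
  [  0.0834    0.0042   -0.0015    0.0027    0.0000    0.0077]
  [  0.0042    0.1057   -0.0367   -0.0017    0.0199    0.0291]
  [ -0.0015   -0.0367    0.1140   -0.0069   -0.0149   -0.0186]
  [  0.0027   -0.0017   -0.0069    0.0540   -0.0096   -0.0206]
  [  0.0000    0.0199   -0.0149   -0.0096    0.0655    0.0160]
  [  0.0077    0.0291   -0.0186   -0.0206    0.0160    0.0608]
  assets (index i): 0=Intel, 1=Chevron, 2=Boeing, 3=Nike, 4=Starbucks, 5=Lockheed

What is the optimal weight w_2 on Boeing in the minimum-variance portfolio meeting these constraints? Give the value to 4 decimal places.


u=Σ⁻¹μ = [0.9106  1.2578  2.3427  4.9690  3.3339  2.4503]
v=Σ⁻¹𝟙 = [8.6199  6.2906  19.1765  33.2543  16.4487  25.1499]
a=μᵀu=2.293963  b=𝟙ᵀu=15.264354  c=𝟙ᵀv=108.939980  D=ac−b²=16.903822
λ₁=(c·0.165−b)/D = (108.939980·0.165−15.264354)/16.903822 = 0.160363
λ₂=(a−b·0.165)/D = (2.293963−15.264354·0.165)/16.903822 = -0.013290
w* = 0.160363·u + -0.013290·v:
  w_0 = 0.160363·0.9106 + -0.013290·8.6199 = 0.0315  (Intel)
  w_1 = 0.160363·1.2578 + -0.013290·6.2906 = 0.1181  (Chevron)
  w_2 = 0.160363·2.3427 + -0.013290·19.1765 = 0.1208  (Boeing)
  w_3 = 0.160363·4.9690 + -0.013290·33.2543 = 0.3549  (Nike)
  w_4 = 0.160363·3.3339 + -0.013290·16.4487 = 0.3160  (Starbucks)
  w_5 = 0.160363·2.4503 + -0.013290·25.1499 = 0.0587  (Lockheed)
Σw_i=1.0000  μᵀw=0.1650
σ²=wᵀΣw=λ₁·μ_p+λ₂ = 0.160363·0.165 + -0.013290 = 0.013170 ≈ 0.0132

0.1208


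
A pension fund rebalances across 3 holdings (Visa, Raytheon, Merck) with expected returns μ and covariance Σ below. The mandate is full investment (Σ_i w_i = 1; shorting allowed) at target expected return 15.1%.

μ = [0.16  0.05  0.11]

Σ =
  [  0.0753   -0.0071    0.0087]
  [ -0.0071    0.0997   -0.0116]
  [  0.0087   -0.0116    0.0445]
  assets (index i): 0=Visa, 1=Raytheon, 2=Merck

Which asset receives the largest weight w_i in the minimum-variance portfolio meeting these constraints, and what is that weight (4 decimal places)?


p=Σ⁻¹μ = [1.9415  0.9108  2.3298]
q=Σ⁻¹𝟙 = [11.8257  13.6313  23.7132]
a=μᵀp=0.612462  b=𝟙ᵀp=5.182134  c=𝟙ᵀq=49.170207  D=ac−b²=3.260360
λ₁=(c·0.151−b)/D = (49.170207·0.151−5.182134)/3.260360 = 0.687828
λ₂=(a−b·0.151)/D = (0.612462−5.182134·0.151)/3.260360 = -0.052154
w* = 0.687828·p + -0.052154·q:
  w_0 = 0.687828·1.9415 + -0.052154·11.8257 = 0.7187  (Visa)
  w_1 = 0.687828·0.9108 + -0.052154·13.6313 = -0.0844  (Raytheon)
  w_2 = 0.687828·2.3298 + -0.052154·23.7132 = 0.3657  (Merck)
Σw_i=1.0000  μᵀw=0.1510
σ²=wᵀΣw=λ₁·μ_p+λ₂ = 0.687828·0.151 + -0.052154 = 0.051708 ≈ 0.0517

Visa (0.7187)


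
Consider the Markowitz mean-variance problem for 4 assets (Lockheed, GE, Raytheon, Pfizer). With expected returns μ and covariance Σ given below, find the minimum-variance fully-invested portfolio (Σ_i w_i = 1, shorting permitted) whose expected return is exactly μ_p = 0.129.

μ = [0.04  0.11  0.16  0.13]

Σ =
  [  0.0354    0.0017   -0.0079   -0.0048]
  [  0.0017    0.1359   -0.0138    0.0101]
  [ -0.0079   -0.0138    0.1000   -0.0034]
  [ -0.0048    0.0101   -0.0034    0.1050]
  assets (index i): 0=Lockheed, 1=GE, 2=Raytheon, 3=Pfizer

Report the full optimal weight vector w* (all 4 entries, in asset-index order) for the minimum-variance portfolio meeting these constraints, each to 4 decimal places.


g=Σ⁻¹μ = [1.6864  0.8852  1.8993  1.2915]
h=Σ⁻¹𝟙 = [32.4586  7.5738  13.9743  10.7316]
a=μᵀg=0.636616  b=𝟙ᵀg=5.762452  c=𝟙ᵀh=64.738227  D=ac−b²=8.007572
λ₁=(c·0.129−b)/D = (64.738227·0.129−5.762452)/8.007572 = 0.323291
λ₂=(a−b·0.129)/D = (0.636616−5.762452·0.129)/8.007572 = -0.013330
w* = 0.323291·g + -0.013330·h:
  w_0 = 0.323291·1.6864 + -0.013330·32.4586 = 0.1125  (Lockheed)
  w_1 = 0.323291·0.8852 + -0.013330·7.5738 = 0.1852  (GE)
  w_2 = 0.323291·1.8993 + -0.013330·13.9743 = 0.4278  (Raytheon)
  w_3 = 0.323291·1.2915 + -0.013330·10.7316 = 0.2745  (Pfizer)
Σw_i=1.0000  μᵀw=0.1290
σ²=wᵀΣw=λ₁·μ_p+λ₂ = 0.323291·0.129 + -0.013330 = 0.028375 ≈ 0.0284

0.1125  0.1852  0.4278  0.2745


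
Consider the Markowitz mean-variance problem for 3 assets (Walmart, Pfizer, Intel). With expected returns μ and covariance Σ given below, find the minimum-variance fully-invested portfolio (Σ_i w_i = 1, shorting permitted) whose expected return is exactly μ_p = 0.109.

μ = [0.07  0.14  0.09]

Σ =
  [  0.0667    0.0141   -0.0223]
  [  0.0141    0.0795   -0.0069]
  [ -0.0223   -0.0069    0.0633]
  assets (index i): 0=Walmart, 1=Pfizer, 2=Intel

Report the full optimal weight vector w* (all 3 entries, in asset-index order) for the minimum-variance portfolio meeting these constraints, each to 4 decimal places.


0.1733  0.4493  0.3774

u=Σ⁻¹μ = [1.3921  1.6961  2.0971]
v=Σ⁻¹𝟙 = [20.7994  11.0008  24.3244]
a=μᵀu=0.523640  b=𝟙ᵀu=5.185270  c=𝟙ᵀv=56.124637  D=ac−b²=2.502054
λ₁=(c·0.109−b)/D = (56.124637·0.109−5.185270)/2.502054 = 0.372620
λ₂=(a−b·0.109)/D = (0.523640−5.185270·0.109)/2.502054 = -0.016608
w* = 0.372620·u + -0.016608·v:
  w_0 = 0.372620·1.3921 + -0.016608·20.7994 = 0.1733  (Walmart)
  w_1 = 0.372620·1.6961 + -0.016608·11.0008 = 0.4493  (Pfizer)
  w_2 = 0.372620·2.0971 + -0.016608·24.3244 = 0.3774  (Intel)
Σw_i=1.0000  μᵀw=0.1090
σ²=wᵀΣw=λ₁·μ_p+λ₂ = 0.372620·0.109 + -0.016608 = 0.024007 ≈ 0.0240


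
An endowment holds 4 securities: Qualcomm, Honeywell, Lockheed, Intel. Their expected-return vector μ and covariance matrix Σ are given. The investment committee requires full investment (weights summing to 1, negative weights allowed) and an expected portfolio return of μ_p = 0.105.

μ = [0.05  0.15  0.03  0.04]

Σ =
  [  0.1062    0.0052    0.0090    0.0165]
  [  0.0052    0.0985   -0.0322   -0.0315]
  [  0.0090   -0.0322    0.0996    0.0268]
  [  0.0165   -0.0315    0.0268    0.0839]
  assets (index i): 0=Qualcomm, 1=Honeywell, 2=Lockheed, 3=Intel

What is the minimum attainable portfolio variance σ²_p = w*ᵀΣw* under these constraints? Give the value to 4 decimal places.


0.0301

p=Σ⁻¹μ = [0.1567  2.0578  0.6832  1.0003]
q=Σ⁻¹𝟙 = [5.3721  18.1431  11.6674  13.9473]
a=μᵀp=0.377012  b=𝟙ᵀp=3.897986  c=𝟙ᵀq=49.129933  D=ac−b²=3.328274
λ₁=(c·0.105−b)/D = (49.129933·0.105−3.897986)/3.328274 = 0.378772
λ₂=(a−b·0.105)/D = (0.377012−3.897986·0.105)/3.328274 = -0.009698
w* = 0.378772·p + -0.009698·q:
  w_0 = 0.378772·0.1567 + -0.009698·5.3721 = 0.0073  (Qualcomm)
  w_1 = 0.378772·2.0578 + -0.009698·18.1431 = 0.6035  (Honeywell)
  w_2 = 0.378772·0.6832 + -0.009698·11.6674 = 0.1456  (Lockheed)
  w_3 = 0.378772·1.0003 + -0.009698·13.9473 = 0.2436  (Intel)
Σw_i=1.0000  μᵀw=0.1050
σ²=wᵀΣw=λ₁·μ_p+λ₂ = 0.378772·0.105 + -0.009698 = 0.030073 ≈ 0.0301


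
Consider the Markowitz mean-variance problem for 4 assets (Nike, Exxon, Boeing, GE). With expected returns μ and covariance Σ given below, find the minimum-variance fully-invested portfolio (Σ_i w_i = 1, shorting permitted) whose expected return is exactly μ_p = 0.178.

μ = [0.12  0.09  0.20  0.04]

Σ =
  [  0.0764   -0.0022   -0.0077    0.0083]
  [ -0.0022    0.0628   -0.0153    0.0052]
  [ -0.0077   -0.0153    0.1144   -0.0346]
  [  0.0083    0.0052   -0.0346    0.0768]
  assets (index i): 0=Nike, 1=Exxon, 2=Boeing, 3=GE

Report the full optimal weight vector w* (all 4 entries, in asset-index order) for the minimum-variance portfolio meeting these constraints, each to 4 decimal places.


0.3538  0.1962  0.6243  -0.1743

g=Σ⁻¹μ = [1.7385  2.0014  2.5386  1.3411]
h=Σ⁻¹𝟙 = [13.4461  19.2040  17.7368  18.2582]
a=μᵀg=0.950101  b=𝟙ᵀg=7.619576  c=𝟙ᵀh=68.645073  D=ac−b²=7.161841
λ₁=(c·0.178−b)/D = (68.645073·0.178−7.619576)/7.161841 = 0.642188
λ₂=(a−b·0.178)/D = (0.950101−7.619576·0.178)/7.161841 = -0.056715
w* = 0.642188·g + -0.056715·h:
  w_0 = 0.642188·1.7385 + -0.056715·13.4461 = 0.3538  (Nike)
  w_1 = 0.642188·2.0014 + -0.056715·19.2040 = 0.1962  (Exxon)
  w_2 = 0.642188·2.5386 + -0.056715·17.7368 = 0.6243  (Boeing)
  w_3 = 0.642188·1.3411 + -0.056715·18.2582 = -0.1743  (GE)
Σw_i=1.0000  μᵀw=0.1780
σ²=wᵀΣw=λ₁·μ_p+λ₂ = 0.642188·0.178 + -0.056715 = 0.057595 ≈ 0.0576


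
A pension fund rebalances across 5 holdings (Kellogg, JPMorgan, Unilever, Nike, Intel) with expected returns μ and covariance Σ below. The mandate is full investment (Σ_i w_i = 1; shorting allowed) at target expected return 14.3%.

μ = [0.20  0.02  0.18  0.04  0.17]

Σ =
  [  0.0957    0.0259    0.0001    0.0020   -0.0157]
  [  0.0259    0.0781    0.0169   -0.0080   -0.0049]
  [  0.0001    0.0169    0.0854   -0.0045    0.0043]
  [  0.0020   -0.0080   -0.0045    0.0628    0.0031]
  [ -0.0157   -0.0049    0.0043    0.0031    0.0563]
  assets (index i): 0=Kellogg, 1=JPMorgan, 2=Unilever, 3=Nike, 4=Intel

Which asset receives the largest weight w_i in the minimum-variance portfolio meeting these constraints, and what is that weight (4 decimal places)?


p=Σ⁻¹μ = [2.9088  -0.9030  2.1247  0.4054  3.5675]
q=Σ⁻¹𝟙 = [10.6166  10.1670  9.5536  16.5797  19.9649]
a=μᵀp=1.568851  b=𝟙ᵀp=8.103519  c=𝟙ᵀq=66.881667  D=ac−b²=39.260371
λ₁=(c·0.143−b)/D = (66.881667·0.143−8.103519)/39.260371 = 0.037202
λ₂=(a−b·0.143)/D = (1.568851−8.103519·0.143)/39.260371 = 0.010444
w* = 0.037202·p + 0.010444·q:
  w_0 = 0.037202·2.9088 + 0.010444·10.6166 = 0.2191  (Kellogg)
  w_1 = 0.037202·-0.9030 + 0.010444·10.1670 = 0.0726  (JPMorgan)
  w_2 = 0.037202·2.1247 + 0.010444·9.5536 = 0.1788  (Unilever)
  w_3 = 0.037202·0.4054 + 0.010444·16.5797 = 0.1882  (Nike)
  w_4 = 0.037202·3.5675 + 0.010444·19.9649 = 0.3412  (Intel)
Σw_i=1.0000  μᵀw=0.1430
σ²=wᵀΣw=λ₁·μ_p+λ₂ = 0.037202·0.143 + 0.010444 = 0.015764 ≈ 0.0158

Intel (0.3412)


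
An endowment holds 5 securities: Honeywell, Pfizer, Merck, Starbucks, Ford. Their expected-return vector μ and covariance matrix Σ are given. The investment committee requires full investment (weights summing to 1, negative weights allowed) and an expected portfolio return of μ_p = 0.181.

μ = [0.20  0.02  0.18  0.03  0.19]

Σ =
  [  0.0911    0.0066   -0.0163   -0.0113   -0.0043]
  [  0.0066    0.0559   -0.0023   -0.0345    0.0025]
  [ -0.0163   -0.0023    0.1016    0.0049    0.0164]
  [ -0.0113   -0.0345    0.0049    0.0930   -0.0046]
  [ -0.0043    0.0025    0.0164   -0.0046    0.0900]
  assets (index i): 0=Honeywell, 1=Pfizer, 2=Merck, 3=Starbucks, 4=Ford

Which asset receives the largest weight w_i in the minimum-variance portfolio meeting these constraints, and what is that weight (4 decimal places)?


Honeywell (0.3888)

g=Σ⁻¹μ = [2.6851  0.5576  1.8627  0.8529  1.9281]
h=Σ⁻¹𝟙 = [13.9717  30.9486  9.9644  23.9170  10.3256]
a=μᵀg=1.275373  b=𝟙ᵀg=7.886292  c=𝟙ᵀh=89.127358  D=ac−b²=51.476978
λ₁=(c·0.181−b)/D = (89.127358·0.181−7.886292)/51.476978 = 0.160183
λ₂=(a−b·0.181)/D = (1.275373−7.886292·0.181)/51.476978 = -0.002954
w* = 0.160183·g + -0.002954·h:
  w_0 = 0.160183·2.6851 + -0.002954·13.9717 = 0.3888  (Honeywell)
  w_1 = 0.160183·0.5576 + -0.002954·30.9486 = -0.0021  (Pfizer)
  w_2 = 0.160183·1.8627 + -0.002954·9.9644 = 0.2689  (Merck)
  w_3 = 0.160183·0.8529 + -0.002954·23.9170 = 0.0660  (Starbucks)
  w_4 = 0.160183·1.9281 + -0.002954·10.3256 = 0.2783  (Ford)
Σw_i=1.0000  μᵀw=0.1810
σ²=wᵀΣw=λ₁·μ_p+λ₂ = 0.160183·0.181 + -0.002954 = 0.026040 ≈ 0.0260


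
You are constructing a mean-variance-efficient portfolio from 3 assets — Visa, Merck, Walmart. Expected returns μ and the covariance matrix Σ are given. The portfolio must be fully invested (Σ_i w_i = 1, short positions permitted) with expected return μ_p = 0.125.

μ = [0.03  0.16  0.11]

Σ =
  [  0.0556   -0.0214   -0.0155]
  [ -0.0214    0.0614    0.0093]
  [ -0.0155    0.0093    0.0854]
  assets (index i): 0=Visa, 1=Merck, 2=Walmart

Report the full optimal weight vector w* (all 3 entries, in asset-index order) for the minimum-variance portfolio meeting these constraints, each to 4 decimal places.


x=Σ⁻¹μ = [2.1204  3.1433  1.3306]
y=Σ⁻¹𝟙 = [31.7650  25.1254  14.7388]
a=μᵀx=0.712910  b=𝟙ᵀx=6.594283  c=𝟙ᵀy=71.629213  D=ac−b²=7.580606
λ₁=(c·0.125−b)/D = (71.629213·0.125−6.594283)/7.580606 = 0.311237
λ₂=(a−b·0.125)/D = (0.712910−6.594283·0.125)/7.580606 = -0.014692
w* = 0.311237·x + -0.014692·y:
  w_0 = 0.311237·2.1204 + -0.014692·31.7650 = 0.1932  (Visa)
  w_1 = 0.311237·3.1433 + -0.014692·25.1254 = 0.6092  (Merck)
  w_2 = 0.311237·1.3306 + -0.014692·14.7388 = 0.1976  (Walmart)
Σw_i=1.0000  μᵀw=0.1250
σ²=wᵀΣw=λ₁·μ_p+λ₂ = 0.311237·0.125 + -0.014692 = 0.024213 ≈ 0.0242

0.1932  0.6092  0.1976


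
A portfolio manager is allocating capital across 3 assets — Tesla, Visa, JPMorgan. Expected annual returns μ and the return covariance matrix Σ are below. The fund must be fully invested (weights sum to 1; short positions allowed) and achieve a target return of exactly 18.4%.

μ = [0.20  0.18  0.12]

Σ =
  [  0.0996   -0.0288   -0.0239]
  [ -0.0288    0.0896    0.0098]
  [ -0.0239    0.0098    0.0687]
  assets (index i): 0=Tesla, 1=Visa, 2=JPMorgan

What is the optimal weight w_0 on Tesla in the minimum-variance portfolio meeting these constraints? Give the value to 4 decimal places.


u=Σ⁻¹μ = [3.4371  2.8361  2.5379]
v=Σ⁻¹𝟙 = [18.9898  15.1869  18.9960]
a=μᵀu=1.502472  b=𝟙ᵀu=8.811129  c=𝟙ᵀv=53.172734  D=ac−b²=2.254564
λ₁=(c·0.184−b)/D = (53.172734·0.184−8.811129)/2.254564 = 0.431416
λ₂=(a−b·0.184)/D = (1.502472−8.811129·0.184)/2.254564 = -0.052682
w* = 0.431416·u + -0.052682·v:
  w_0 = 0.431416·3.4371 + -0.052682·18.9898 = 0.4824  (Tesla)
  w_1 = 0.431416·2.8361 + -0.052682·15.1869 = 0.4235  (Visa)
  w_2 = 0.431416·2.5379 + -0.052682·18.9960 = 0.0941  (JPMorgan)
Σw_i=1.0000  μᵀw=0.1840
σ²=wᵀΣw=λ₁·μ_p+λ₂ = 0.431416·0.184 + -0.052682 = 0.026698 ≈ 0.0267

0.4824


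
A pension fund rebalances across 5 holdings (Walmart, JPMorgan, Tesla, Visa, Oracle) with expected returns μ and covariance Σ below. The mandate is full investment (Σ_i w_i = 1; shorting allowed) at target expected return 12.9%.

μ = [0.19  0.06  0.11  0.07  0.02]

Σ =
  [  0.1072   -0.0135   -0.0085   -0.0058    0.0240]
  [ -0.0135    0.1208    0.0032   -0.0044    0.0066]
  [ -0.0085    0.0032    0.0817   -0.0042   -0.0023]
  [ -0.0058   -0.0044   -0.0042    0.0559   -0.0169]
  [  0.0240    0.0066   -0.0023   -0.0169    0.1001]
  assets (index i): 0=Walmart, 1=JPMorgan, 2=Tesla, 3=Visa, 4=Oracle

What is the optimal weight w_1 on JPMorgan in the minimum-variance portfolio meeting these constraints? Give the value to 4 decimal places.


0.1214

g=Σ⁻¹μ = [2.0921  0.7494  1.6179  1.6385  -0.0374]
h=Σ⁻¹𝟙 = [10.4355  9.3244  14.5230  24.2116  11.2946]
a=μᵀg=0.734369  b=𝟙ᵀg=6.060440  c=𝟙ᵀh=69.789081  D=ac−b²=14.522028
λ₁=(c·0.129−b)/D = (69.789081·0.129−6.060440)/14.522028 = 0.202613
λ₂=(a−b·0.129)/D = (0.734369−6.060440·0.129)/14.522028 = -0.003266
w* = 0.202613·g + -0.003266·h:
  w_0 = 0.202613·2.0921 + -0.003266·10.4355 = 0.3898  (Walmart)
  w_1 = 0.202613·0.7494 + -0.003266·9.3244 = 0.1214  (JPMorgan)
  w_2 = 0.202613·1.6179 + -0.003266·14.5230 = 0.2804  (Tesla)
  w_3 = 0.202613·1.6385 + -0.003266·24.2116 = 0.2529  (Visa)
  w_4 = 0.202613·-0.0374 + -0.003266·11.2946 = -0.0445  (Oracle)
Σw_i=1.0000  μᵀw=0.1290
σ²=wᵀΣw=λ₁·μ_p+λ₂ = 0.202613·0.129 + -0.003266 = 0.022871 ≈ 0.0229


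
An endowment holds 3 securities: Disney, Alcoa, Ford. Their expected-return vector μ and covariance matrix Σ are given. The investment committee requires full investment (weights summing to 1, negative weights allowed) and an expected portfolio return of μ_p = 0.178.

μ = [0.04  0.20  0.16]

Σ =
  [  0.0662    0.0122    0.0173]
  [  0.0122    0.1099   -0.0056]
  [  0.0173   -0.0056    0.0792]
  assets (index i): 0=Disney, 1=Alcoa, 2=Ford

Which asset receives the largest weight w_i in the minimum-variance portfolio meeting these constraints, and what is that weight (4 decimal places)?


Ford (0.5332)

x=Σ⁻¹μ = [-0.3431  1.9718  2.2346]
y=Σ⁻¹𝟙 = [10.7003  8.4661  10.8876]
a=μᵀx=0.738164  b=𝟙ᵀx=3.863247  c=𝟙ᵀy=30.053970  D=ac−b²=7.260087
λ₁=(c·0.178−b)/D = (30.053970·0.178−3.863247)/7.260087 = 0.204730
λ₂=(a−b·0.178)/D = (0.738164−3.863247·0.178)/7.260087 = 0.006957
w* = 0.204730·x + 0.006957·y:
  w_0 = 0.204730·-0.3431 + 0.006957·10.7003 = 0.0042  (Disney)
  w_1 = 0.204730·1.9718 + 0.006957·8.4661 = 0.4626  (Alcoa)
  w_2 = 0.204730·2.2346 + 0.006957·10.8876 = 0.5332  (Ford)
Σw_i=1.0000  μᵀw=0.1780
σ²=wᵀΣw=λ₁·μ_p+λ₂ = 0.204730·0.178 + 0.006957 = 0.043399 ≈ 0.0434


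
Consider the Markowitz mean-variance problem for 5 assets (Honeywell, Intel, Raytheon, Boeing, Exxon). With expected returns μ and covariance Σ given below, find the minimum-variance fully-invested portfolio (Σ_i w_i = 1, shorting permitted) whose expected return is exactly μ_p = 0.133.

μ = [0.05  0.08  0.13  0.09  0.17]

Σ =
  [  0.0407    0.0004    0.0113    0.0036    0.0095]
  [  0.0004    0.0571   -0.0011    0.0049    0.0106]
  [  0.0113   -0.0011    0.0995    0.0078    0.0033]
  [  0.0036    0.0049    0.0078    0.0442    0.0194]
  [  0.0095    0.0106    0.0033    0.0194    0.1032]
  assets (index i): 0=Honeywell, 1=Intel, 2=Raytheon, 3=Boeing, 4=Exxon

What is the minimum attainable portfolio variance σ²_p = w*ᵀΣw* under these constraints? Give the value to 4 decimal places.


u=Σ⁻¹μ = [0.5147  1.0922  1.1305  1.1298  1.2392]
v=Σ⁻¹𝟙 = [20.4651  15.5222  6.4829  16.8474  2.8373]
a=μᵀu=0.572421  b=𝟙ᵀu=5.106418  c=𝟙ᵀv=62.154914  D=ac−b²=9.503257
λ₁=(c·0.133−b)/D = (62.154914·0.133−5.106418)/9.503257 = 0.332537
λ₂=(a−b·0.133)/D = (0.572421−5.106418·0.133)/9.503257 = -0.011231
w* = 0.332537·u + -0.011231·v:
  w_0 = 0.332537·0.5147 + -0.011231·20.4651 = -0.0587  (Honeywell)
  w_1 = 0.332537·1.0922 + -0.011231·15.5222 = 0.1889  (Intel)
  w_2 = 0.332537·1.1305 + -0.011231·6.4829 = 0.3031  (Raytheon)
  w_3 = 0.332537·1.1298 + -0.011231·16.8474 = 0.1865  (Boeing)
  w_4 = 0.332537·1.2392 + -0.011231·2.8373 = 0.3802  (Exxon)
Σw_i=1.0000  μᵀw=0.1330
σ²=wᵀΣw=λ₁·μ_p+λ₂ = 0.332537·0.133 + -0.011231 = 0.032996 ≈ 0.0330

0.0330


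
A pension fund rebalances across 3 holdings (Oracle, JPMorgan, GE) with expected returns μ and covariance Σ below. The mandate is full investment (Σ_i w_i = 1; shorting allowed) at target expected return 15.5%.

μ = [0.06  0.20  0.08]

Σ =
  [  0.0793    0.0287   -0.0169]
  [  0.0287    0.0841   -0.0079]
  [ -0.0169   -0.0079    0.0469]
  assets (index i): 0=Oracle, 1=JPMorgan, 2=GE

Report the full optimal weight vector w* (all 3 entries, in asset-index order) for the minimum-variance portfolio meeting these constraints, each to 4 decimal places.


-0.0259  0.6207  0.4052

x=Σ⁻¹μ = [0.3400  2.4730  2.2448]
y=Σ⁻¹𝟙 = [15.2817  9.3436  28.4025]
a=μᵀx=0.694579  b=𝟙ᵀx=5.057814  c=𝟙ᵀy=53.027757  D=ac−b²=11.250498
λ₁=(c·0.155−b)/D = (53.027757·0.155−5.057814)/11.250498 = 0.281009
λ₂=(a−b·0.155)/D = (0.694579−5.057814·0.155)/11.250498 = -0.007945
w* = 0.281009·x + -0.007945·y:
  w_0 = 0.281009·0.3400 + -0.007945·15.2817 = -0.0259  (Oracle)
  w_1 = 0.281009·2.4730 + -0.007945·9.3436 = 0.6207  (JPMorgan)
  w_2 = 0.281009·2.2448 + -0.007945·28.4025 = 0.4052  (GE)
Σw_i=1.0000  μᵀw=0.1550
σ²=wᵀΣw=λ₁·μ_p+λ₂ = 0.281009·0.155 + -0.007945 = 0.035612 ≈ 0.0356
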